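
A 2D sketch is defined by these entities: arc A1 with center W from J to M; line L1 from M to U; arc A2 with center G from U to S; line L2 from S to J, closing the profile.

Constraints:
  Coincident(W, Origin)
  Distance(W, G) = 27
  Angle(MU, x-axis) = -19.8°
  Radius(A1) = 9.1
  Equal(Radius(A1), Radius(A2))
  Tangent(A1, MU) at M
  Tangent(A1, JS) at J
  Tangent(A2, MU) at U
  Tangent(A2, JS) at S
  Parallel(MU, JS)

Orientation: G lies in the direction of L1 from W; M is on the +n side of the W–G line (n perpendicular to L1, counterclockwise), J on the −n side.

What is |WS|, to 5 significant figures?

28.492

The slot axis is L1's direction at -19.8°, so u = (cos -19.8°, sin -19.8°) = (0.94088, -0.33874) and n = (−sin -19.8°, cos -19.8°) = (0.33874, 0.94088). W is at the origin and G lies 27.0 along u from W, so G = 27.0·u = (25.404, -9.1459). Tangency of A1 to both parallel lines with radius 9.1 puts M and J at W ± 9.1·n: M = (3.0825, 8.5620), J = (-3.0825, -8.5620). Equal radii place U and S the same way about G: U = G + 9.1·n = (28.486, -0.58391), S = G − 9.1·n = (22.321, -17.708). Then |WS| = |S − W| = 28.492.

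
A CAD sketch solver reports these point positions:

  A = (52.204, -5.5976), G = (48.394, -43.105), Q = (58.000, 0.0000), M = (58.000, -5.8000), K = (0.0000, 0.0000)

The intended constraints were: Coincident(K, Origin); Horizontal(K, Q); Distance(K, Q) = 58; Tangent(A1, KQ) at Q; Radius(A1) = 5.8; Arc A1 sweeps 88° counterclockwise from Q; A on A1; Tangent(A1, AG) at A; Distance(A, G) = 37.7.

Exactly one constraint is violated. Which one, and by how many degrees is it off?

Tangent(A1, AG) at A — off by 3.80°.

K = (0.00, 0.00) ✓; K.y = 0.00, Q.y = 0.00 ✓; |KQ| = 58.00 ✓; ∠(MQ, QK) = 90.00° ✓; |MQ| = 5.800 ✓; bearing(M→A) − bearing(M→Q) = 88.00° ✓; |MA| = 5.800 ✓; ∠(MA, AG) = 93.80° ✗; |AG| = 37.70 ✓.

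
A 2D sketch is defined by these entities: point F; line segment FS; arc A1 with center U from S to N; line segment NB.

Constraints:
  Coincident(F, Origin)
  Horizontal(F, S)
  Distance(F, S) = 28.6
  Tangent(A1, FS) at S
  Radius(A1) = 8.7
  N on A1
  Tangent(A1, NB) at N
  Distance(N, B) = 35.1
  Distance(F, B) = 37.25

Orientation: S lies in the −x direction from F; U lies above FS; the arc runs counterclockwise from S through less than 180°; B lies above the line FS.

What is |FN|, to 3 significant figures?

21.3

F is at the origin; F and S share the same y with |FS| = 28.6 and S on the −x side, so S = (-28.6, 0.00). Tangency of A1 to FS means the radius US is perpendicular to FS, so U = S + (0, 8.7) = (-28.6, 8.70). Since UN ⟂ NB (tangency), |UB| = √(8.7² + 35.1²) = 36.2 regardless of where N sits on A1. So B lies on both circle(F, 37.25) and circle(U, 36.2); the above-FS intersection is B = (-5.83, 36.8). N is the foot of the tangent from B: N = (-20.7, 5.01).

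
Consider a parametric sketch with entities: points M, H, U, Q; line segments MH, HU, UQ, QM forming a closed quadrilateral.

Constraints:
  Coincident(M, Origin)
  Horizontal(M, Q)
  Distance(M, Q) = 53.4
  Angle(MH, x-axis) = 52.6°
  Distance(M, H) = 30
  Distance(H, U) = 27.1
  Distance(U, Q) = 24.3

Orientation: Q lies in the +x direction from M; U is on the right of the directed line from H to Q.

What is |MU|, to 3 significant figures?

29.1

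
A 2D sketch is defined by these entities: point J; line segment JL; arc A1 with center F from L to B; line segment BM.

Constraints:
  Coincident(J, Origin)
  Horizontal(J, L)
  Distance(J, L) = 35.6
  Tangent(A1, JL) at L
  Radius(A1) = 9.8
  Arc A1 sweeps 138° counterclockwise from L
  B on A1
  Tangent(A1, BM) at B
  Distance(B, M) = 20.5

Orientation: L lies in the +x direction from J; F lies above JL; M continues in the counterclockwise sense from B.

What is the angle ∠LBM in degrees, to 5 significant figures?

111.00°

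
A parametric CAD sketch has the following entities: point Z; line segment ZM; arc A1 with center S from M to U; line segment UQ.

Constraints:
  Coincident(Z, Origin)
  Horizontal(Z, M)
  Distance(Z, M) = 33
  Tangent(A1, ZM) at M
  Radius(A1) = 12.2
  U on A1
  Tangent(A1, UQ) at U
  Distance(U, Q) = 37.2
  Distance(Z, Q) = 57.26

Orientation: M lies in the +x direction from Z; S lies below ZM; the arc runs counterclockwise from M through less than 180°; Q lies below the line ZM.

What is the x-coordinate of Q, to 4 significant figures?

26.43

Z is at the origin; ZM is horizontal with |ZM| = 33.0 and M on the +x side, so M = (33.00, 0.000). A1 meets ZM tangentially, so SM is at right angles to ZM, so S = M + (0, -12.2) = (33.00, -12.20). Since SU ⟂ UQ (tangency), |SQ| = √(12.2² + 37.2²) = 39.15 regardless of where U sits on A1. So Q lies on both circle(Z, 57.26) and circle(S, 39.15); the below-ZM intersection is Q = (26.43, -50.79). U is the foot of the tangent from Q: U = (20.93, -14.00).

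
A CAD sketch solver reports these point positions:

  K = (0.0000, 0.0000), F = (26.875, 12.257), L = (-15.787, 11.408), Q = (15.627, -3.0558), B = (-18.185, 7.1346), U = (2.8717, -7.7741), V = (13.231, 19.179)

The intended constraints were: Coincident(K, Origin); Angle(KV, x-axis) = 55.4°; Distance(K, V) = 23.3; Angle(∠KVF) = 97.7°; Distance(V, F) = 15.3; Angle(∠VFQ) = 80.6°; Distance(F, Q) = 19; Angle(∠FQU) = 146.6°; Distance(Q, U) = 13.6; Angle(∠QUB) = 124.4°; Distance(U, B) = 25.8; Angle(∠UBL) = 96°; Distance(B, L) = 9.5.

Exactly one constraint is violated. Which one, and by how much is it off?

Distance(B, L) = 9.5 — off by 4.60.

K = (0.00, 0.00) ✓; KV at 55.40° ✓; |KV| = 23.30 ✓; ∠KVF = 97.70° ✓; |VF| = 15.30 ✓; ∠VFQ = 80.60° ✓; |FQ| = 19.00 ✓; ∠FQU = 146.6° ✓; |QU| = 13.60 ✓; ∠QUB = 124.4° ✓; |UB| = 25.80 ✓; ∠UBL = 96.00° ✓; |BL| = 4.900 ✗.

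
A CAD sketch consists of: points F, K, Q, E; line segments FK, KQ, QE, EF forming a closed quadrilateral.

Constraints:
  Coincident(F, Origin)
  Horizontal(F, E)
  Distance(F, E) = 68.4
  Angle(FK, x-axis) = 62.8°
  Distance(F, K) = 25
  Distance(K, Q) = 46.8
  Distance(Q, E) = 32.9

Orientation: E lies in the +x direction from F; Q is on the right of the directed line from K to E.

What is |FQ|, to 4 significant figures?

42.20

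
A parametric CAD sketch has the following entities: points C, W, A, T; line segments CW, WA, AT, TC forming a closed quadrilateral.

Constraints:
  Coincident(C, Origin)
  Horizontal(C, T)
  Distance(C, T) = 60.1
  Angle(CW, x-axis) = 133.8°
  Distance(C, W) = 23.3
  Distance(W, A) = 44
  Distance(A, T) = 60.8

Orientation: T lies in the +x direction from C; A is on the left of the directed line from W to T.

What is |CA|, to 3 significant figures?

47.8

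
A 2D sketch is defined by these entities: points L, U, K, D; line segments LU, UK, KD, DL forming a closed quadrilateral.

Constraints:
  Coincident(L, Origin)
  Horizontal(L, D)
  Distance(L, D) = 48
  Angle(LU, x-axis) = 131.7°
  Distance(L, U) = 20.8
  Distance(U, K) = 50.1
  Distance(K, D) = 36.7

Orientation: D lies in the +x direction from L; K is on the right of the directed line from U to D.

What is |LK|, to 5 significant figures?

29.304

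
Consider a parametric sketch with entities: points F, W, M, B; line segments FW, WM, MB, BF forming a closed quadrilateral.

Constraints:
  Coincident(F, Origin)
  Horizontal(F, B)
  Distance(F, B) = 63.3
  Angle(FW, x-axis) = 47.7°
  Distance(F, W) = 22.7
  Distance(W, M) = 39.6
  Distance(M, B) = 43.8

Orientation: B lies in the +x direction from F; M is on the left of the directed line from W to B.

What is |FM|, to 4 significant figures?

62.05

F is at the origin; F and B share the same y with |FB| = 63.3 and B in +x, so B = (63.3, 0). FW runs at 47.7° with |FW| = 22.7, so W = (15.28, 16.79). M is determined by |WM| = 39.6 and |MB| = 43.8 together: it lies at the intersection of circle(W, 39.6) and circle(B, 43.8). With |WB| = 50.87, the foot of the radical line on WB is 21.99 from W and the perpendicular offset is √(39.6² − 21.99²) = 32.93. Taking the left-of-WB solution: M = (46.91, 40.62).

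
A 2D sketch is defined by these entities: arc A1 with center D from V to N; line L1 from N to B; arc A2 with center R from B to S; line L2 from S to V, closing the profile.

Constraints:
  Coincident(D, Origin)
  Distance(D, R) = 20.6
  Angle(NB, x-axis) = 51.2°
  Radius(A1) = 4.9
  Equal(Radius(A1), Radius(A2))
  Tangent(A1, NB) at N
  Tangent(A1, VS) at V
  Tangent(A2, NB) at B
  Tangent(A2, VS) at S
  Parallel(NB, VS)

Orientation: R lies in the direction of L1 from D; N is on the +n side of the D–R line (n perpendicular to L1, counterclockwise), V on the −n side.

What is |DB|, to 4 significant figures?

21.17

The slot axis is L1's direction at 51.2°, so u = (cos 51.2°, sin 51.2°) = (0.6266, 0.7793) and n = (−sin 51.2°, cos 51.2°) = (-0.7793, 0.6266). D is at the origin and R lies 20.6 along u from D, so R = 20.6·u = (12.91, 16.05). Tangency of A1 to both parallel lines with radius 4.9 puts N and V at D ± 4.9·n: N = (-3.819, 3.070), V = (3.819, -3.070). Equal radii place B and S the same way about R: B = R + 4.9·n = (9.089, 19.12), S = R − 4.9·n = (16.73, 12.98). Then |DB| = |B − D| = 21.17.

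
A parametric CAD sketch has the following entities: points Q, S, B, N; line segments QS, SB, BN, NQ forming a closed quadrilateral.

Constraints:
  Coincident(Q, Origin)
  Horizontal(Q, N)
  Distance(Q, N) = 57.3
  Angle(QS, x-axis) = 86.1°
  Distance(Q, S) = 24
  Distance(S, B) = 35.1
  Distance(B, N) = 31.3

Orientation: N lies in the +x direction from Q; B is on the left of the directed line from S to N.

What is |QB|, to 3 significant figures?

43.7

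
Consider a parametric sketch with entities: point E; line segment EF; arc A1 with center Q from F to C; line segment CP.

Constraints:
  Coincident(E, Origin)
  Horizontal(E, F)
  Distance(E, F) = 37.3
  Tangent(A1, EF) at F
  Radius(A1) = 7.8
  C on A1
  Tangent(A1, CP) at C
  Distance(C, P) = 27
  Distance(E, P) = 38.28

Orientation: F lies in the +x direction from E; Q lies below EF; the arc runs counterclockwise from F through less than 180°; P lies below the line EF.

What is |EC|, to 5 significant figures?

30.346

E is at the origin; EF is horizontal with |EF| = 37.3 and F on the +x side, so F = (37.300, 0.0000). Since A1 is tangent to EF there, QF ⟂ EF, so Q = F + (0, -7.8) = (37.300, -7.8000). Since QC ⟂ CP (tangency), |QP| = √(7.8² + 27.0²) = 28.104 regardless of where C sits on A1. So P lies on both circle(E, 38.28) and circle(Q, 28.104); the below-EF intersection is P = (21.965, -31.351). C is the foot of the tangent from P: C = (29.839, -5.5252).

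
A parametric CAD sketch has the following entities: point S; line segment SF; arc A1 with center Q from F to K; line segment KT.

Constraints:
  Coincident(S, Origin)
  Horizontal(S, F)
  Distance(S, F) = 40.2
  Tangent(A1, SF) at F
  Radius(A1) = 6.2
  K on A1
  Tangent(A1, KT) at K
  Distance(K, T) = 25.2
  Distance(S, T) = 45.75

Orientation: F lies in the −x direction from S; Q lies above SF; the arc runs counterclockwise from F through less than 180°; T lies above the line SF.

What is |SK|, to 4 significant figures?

34.54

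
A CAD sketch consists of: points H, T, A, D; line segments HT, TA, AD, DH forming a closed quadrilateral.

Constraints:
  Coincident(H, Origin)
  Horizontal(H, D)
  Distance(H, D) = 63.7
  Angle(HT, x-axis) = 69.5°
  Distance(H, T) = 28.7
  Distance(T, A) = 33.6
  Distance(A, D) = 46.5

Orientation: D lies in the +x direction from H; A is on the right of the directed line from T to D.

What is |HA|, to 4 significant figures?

18.52

Checks: HT at 69.50° ✓; |TA| = 33.60 ✓; |AD| = 46.50 ✓.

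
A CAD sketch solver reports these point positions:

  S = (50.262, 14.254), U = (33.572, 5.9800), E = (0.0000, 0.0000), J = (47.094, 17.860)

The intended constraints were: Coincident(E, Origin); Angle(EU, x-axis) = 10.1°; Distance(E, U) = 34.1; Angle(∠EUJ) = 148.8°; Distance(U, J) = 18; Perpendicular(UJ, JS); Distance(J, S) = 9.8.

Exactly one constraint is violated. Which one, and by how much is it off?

Distance(J, S) = 9.8 — off by 5.00.

E = (0.00, 0.00) ✓; EU at 10.10° ✓; |EU| = 34.10 ✓; ∠EUJ = 148.8° ✓; |UJ| = 18.00 ✓; ∠(UJ, JS) = 90.00° ✓; |JS| = 4.800 ✗.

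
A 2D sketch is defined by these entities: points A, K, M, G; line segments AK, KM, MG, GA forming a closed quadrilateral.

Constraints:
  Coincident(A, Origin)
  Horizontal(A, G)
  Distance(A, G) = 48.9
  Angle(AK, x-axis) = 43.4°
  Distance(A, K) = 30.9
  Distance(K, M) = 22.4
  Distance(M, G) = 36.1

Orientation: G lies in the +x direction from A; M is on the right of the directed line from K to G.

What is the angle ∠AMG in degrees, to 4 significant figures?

173.9°

A is at the origin; AG is horizontal with |AG| = 48.9 and G in +x, so G = (48.9, 0). AK runs at 43.4° with |AK| = 30.9, so K = (22.45, 21.23). M is determined by |KM| = 22.4 and |MG| = 36.1 together: it lies at the intersection of circle(K, 22.4) and circle(G, 36.1). With |KG| = 33.92, the foot of the radical line on KG is 5.143 from K and the perpendicular offset is √(22.4² − 5.143²) = 21.80. Taking the right-of-KG solution: M = (12.81, 1.010).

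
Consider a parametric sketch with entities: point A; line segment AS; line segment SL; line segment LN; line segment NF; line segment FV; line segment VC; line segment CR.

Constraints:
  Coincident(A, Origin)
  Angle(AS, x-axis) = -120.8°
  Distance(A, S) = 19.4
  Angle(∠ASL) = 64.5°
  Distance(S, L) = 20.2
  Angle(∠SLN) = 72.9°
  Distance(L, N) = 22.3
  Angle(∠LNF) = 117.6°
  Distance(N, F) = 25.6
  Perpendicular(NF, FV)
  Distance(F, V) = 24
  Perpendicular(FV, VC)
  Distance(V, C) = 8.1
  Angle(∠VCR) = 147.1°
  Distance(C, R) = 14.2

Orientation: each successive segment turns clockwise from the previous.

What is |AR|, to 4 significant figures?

11.63

A is at the origin; AS runs at -120.8° with length 19.4, so S = (-9.934, -16.66). ∠ASL = 64.5° gives SL at 123.7° from the x-axis; with |SL| = 20.2, L = (-21.14, 0.1417). ∠SLN = 72.9° gives LN at 16.60° from the x-axis; with |LN| = 22.3, N = (0.2291, 6.513). ∠LNF = 117.6° gives NF at -45.80° from the x-axis; with |NF| = 25.6, F = (18.08, -11.84). NF ⟂ FV, so FV runs at -135.8°; with |FV| = 24.0, V = (0.8707, -28.57). FV is perpendicular to VC, so VC runs at 134.2°; with |VC| = 8.1, C = (-4.776, -22.77). ∠VCR = 147.1° gives CR at 101.3° from the x-axis; with |CR| = 14.2, R = (-7.559, -8.841). Then |AR| = |R − A| = 11.63.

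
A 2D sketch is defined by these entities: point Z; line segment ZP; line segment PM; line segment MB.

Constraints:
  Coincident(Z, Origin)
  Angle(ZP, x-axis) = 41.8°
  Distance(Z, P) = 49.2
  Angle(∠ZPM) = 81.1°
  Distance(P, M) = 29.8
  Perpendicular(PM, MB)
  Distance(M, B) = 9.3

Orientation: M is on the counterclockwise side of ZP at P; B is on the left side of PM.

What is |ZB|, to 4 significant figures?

45.14

Z is at the origin; ZP runs at 41.8° with length 49.2, so P = 49.2·(cos 41.8°, sin 41.8°) = (36.68, 32.79). ∠ZPM = 81.1°, so PM runs at 41.8° + (180° − 81.1°) = 140.7° from the x-axis; with |PM| = 29.8, M = P + 29.8·(cos 140.7°, sin 140.7°) = (13.62, 51.67). PM ⟂ MB; with |MB| = 9.3 on the left of PM, B = M + 9.3·(-0.6334, -0.7738) = (7.727, 44.47). Then |ZB| = |B − Z| = 45.14.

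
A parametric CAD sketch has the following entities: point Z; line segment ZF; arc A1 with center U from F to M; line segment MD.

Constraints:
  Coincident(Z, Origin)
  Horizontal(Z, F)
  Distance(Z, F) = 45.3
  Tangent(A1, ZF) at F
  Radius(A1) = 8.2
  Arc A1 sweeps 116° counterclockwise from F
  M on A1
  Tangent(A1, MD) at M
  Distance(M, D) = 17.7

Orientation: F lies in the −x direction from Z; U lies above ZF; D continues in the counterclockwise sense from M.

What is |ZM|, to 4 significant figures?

39.72

Z is at the origin; ZF is horizontal with |ZF| = 45.3 and F on the −x side, so F = (-45.30, 0.000). Since A1 is tangent to ZF there, UF ⟂ ZF, so U = F + (0, 8.2) = (-45.30, 8.200). On A1, F sits at bearing -90° from U; a 116° counterclockwise sweep puts M at bearing 26°, so M = U + 8.2·(cos 26°, sin 26°) = (-37.93, 11.79). Then |ZM| = |M − Z| = 39.72.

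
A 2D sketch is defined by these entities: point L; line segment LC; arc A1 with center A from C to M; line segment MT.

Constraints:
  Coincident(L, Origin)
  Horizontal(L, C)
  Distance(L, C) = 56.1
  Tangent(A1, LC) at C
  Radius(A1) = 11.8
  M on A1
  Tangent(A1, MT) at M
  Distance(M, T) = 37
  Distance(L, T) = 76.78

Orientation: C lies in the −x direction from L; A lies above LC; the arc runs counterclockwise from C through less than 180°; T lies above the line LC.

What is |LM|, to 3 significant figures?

47.7

Checks: ∠(AC, CL) = 90.00° ✓; |AM| = 11.80 ✓; ∠(AM, MT) = 90.00° ✓; |MT| = 37.00 ✓; |LT| = 76.78 ✓.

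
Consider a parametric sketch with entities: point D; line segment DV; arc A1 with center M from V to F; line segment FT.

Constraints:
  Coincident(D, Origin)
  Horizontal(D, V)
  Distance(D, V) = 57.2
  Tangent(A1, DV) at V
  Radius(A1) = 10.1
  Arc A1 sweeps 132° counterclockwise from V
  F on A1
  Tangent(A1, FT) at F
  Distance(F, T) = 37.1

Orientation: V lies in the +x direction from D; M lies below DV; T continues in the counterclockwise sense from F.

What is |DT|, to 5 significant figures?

86.758

On A1, V sits at bearing 90° from M; a 132° counterclockwise sweep puts F at bearing 222°, so F = M + 10.1·(cos 222°, sin 222°) = (49.694, -16.858). Since A1 is tangent to FT there, MF ⟂ FT, so FT runs along (−sin 222°, cos 222°); with |FT| = 37.1, T = (74.519, -44.429). Then |DT| = |T − D| = 86.758.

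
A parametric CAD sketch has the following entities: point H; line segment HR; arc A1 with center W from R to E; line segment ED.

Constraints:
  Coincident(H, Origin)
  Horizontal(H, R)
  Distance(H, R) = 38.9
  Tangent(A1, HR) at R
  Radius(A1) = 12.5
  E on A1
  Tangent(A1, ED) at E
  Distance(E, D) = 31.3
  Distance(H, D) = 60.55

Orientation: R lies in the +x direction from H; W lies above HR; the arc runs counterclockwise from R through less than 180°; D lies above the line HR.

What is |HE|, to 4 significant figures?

53.34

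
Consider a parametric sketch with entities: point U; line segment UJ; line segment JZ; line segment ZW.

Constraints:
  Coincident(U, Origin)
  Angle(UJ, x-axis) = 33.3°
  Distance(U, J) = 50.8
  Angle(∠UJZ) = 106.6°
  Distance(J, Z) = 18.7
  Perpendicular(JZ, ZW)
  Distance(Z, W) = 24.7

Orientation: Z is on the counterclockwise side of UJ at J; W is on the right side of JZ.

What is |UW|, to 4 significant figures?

80.55

U is at the origin; UJ runs at 33.3° with length 50.8, so J = 50.8·(cos 33.3°, sin 33.3°) = (42.46, 27.89). ∠UJZ = 106.6°, so JZ runs at 33.3° + (180° − 106.6°) = 106.7° from the x-axis; with |JZ| = 18.7, Z = J + 18.7·(cos 106.7°, sin 106.7°) = (37.09, 45.80). The perpendicularity gives ZW at right angles to JZ; with |ZW| = 24.7 on the right of JZ, W = Z + 24.7·(0.9578, 0.2874) = (60.74, 52.90). Then |UW| = |W − U| = 80.55.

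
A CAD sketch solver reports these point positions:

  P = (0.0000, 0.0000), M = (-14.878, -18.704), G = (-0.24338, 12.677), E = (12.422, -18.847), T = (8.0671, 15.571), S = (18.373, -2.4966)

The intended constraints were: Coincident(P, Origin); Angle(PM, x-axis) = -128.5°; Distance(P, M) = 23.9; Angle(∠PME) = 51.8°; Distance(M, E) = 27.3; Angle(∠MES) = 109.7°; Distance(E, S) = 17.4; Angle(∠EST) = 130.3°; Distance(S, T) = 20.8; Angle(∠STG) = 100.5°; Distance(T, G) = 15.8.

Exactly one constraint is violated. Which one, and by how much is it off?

Distance(T, G) = 15.8 — off by 7.00.

P = (0.00, 0.00) ✓; PM at -128.5° ✓; |PM| = 23.90 ✓; ∠PME = 51.80° ✓; |ME| = 27.30 ✓; ∠MES = 109.7° ✓; |ES| = 17.40 ✓; ∠EST = 130.3° ✓; |ST| = 20.80 ✓; ∠STG = 100.5° ✓; |TG| = 8.800 ✗.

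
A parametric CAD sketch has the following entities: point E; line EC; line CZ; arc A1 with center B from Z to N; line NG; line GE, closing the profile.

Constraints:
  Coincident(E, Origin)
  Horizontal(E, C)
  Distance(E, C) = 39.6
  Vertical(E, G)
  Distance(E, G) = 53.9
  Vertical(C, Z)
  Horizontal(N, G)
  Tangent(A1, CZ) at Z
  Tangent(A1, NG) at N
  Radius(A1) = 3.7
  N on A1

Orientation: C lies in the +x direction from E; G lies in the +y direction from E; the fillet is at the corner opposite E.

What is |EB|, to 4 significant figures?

61.72

E is at the origin; E and C share the same y with |EC| = 39.6 and C on the +x side, so C = (39.60, 0.000). EG is vertical with |EG| = 53.9 and G on the +y side, so G = (0.000, 53.90). The virtual corner opposite E is at (39.60, 53.90). The tangent condition forces BZ to be normal to CZ and the tangent condition forces BN to be normal to NG, with radius 3.7, so the center B sits 3.7 in from both sides at B = (35.90, 50.20). Then |EB| = |B − E| = 61.72.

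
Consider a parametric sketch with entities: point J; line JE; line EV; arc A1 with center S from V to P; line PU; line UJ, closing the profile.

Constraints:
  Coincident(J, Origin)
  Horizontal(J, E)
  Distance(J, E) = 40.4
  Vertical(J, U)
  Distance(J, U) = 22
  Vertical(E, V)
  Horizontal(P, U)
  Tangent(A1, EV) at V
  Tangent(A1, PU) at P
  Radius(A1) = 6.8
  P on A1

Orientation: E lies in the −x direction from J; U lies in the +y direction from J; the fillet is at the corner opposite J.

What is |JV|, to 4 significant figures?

43.16

J is at the origin; JE is horizontal with |JE| = 40.4 and E on the −x side, so E = (-40.40, 0.000). J and U share the same x with |JU| = 22.0 and U on the +y side, so U = (0.000, 22.00). The virtual corner opposite J is at (-40.40, 22.00). Tangency of A1 to EV means the radius SV is perpendicular to EV and tangency of A1 to PU means the radius SP is perpendicular to PU, with radius 6.8, so the center S sits 6.8 in from both sides at S = (-33.60, 15.20). That places the tangent points at V = (-40.40, 15.20) on EV and P = (-33.60, 22.00) on PU. Then |JV| = |V − J| = 43.16.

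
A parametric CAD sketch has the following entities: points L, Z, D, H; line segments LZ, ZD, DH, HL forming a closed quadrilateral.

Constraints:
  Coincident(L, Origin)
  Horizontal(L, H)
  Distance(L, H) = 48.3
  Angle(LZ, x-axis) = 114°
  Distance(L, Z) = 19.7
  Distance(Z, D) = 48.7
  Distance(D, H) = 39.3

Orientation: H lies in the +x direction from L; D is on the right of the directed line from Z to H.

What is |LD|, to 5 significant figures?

29.240

Checks: |LH| = 48.30 ✓; |LZ| = 19.70 ✓; |ZD| = 48.70 ✓; |DH| = 39.30 ✓.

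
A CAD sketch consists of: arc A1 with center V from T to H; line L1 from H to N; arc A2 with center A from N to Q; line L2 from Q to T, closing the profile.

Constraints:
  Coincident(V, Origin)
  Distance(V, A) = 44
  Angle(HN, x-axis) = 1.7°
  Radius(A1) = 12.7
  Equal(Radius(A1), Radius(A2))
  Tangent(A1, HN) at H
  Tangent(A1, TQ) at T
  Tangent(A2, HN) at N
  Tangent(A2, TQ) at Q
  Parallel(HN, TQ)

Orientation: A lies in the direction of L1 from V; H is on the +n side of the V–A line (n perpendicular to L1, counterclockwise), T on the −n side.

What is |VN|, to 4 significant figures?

45.80

The slot axis is L1's direction at 1.7°, so u = (cos 1.7°, sin 1.7°) = (0.9996, 0.02967) and n = (−sin 1.7°, cos 1.7°) = (-0.02967, 0.9996). V is at the origin and A lies 44.0 along u from V, so A = 44.0·u = (43.98, 1.305). Tangency of A1 to both parallel lines with radius 12.7 puts H and T at V ± 12.7·n: H = (-0.3768, 12.69), T = (0.3768, -12.69). Equal radii place N and Q the same way about A: N = A + 12.7·n = (43.60, 14.00), Q = A − 12.7·n = (44.36, -11.39). Then |VN| = |N − V| = 45.80.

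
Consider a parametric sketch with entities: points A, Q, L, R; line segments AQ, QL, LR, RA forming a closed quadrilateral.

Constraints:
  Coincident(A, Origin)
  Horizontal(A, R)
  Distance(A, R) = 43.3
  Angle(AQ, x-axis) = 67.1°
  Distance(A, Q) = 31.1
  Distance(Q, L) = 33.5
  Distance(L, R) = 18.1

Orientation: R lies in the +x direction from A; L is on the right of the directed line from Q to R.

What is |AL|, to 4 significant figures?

25.42

A is at the origin; AR is horizontal with |AR| = 43.3 and R in +x, so R = (43.3, 0). AQ runs at 67.1° with |AQ| = 31.1, so Q = (12.10, 28.65). L is determined by |QL| = 33.5 and |LR| = 18.1 together: it lies at the intersection of circle(Q, 33.5) and circle(R, 18.1). With |QR| = 42.36, the foot of the radical line on QR is 30.56 from Q and the perpendicular offset is √(33.5² − 30.56²) = 13.73. Taking the right-of-QR solution: L = (25.33, -2.131).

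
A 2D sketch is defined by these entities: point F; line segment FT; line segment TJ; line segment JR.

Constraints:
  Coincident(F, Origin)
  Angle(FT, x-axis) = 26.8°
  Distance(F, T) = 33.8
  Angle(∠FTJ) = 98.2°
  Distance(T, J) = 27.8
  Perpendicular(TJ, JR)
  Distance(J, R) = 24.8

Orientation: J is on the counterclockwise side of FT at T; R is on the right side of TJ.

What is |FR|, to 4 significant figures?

66.77

F is at the origin; FT runs at 26.8° with length 33.8, so T = 33.8·(cos 26.8°, sin 26.8°) = (30.17, 15.24). ∠FTJ = 98.2°, so TJ runs at 26.8° + (180° − 98.2°) = 108.6° from the x-axis; with |TJ| = 27.8, J = T + 27.8·(cos 108.6°, sin 108.6°) = (21.30, 41.59). The perpendicularity gives JR at right angles to TJ; with |JR| = 24.8 on the right of TJ, R = J + 24.8·(0.9478, 0.3190) = (44.81, 49.50). Then |FR| = |R − F| = 66.77.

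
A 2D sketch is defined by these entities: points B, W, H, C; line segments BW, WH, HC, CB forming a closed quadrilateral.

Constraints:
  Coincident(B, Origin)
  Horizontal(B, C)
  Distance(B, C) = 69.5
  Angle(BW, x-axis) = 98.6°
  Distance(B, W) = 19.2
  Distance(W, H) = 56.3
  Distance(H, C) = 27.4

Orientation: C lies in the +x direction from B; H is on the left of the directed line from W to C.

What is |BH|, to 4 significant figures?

57.75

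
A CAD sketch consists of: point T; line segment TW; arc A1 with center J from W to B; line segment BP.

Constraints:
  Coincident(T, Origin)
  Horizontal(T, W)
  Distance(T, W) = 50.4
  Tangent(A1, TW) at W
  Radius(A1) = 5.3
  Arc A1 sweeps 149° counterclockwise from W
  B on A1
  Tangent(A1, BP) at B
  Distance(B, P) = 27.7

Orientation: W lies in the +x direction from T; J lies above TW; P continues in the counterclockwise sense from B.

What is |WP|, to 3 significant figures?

32.0

T is at the origin; T and W share the same y with |TW| = 50.4 and W on the +x side, so W = (50.4, 0.00). Since A1 is tangent to TW there, JW ⟂ TW, so J = W + (0, 5.3) = (50.4, 5.30). On A1, W sits at bearing -90° from J; a 149° counterclockwise sweep puts B at bearing 59°, so B = J + 5.3·(cos 59°, sin 59°) = (53.1, 9.84). The tangent condition forces JB to be normal to BP, so BP runs along (−sin 59°, cos 59°); with |BP| = 27.7, P = (29.4, 24.1). Then |WP| = |P − W| = 32.0.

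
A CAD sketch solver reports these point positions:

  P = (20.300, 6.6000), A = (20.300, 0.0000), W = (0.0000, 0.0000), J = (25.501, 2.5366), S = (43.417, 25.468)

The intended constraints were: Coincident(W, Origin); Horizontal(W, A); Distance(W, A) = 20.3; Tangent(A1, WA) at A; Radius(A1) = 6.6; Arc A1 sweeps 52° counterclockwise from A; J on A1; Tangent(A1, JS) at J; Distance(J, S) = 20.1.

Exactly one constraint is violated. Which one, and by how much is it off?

Distance(J, S) = 20.1 — off by 9.00.

W = (0.00, 0.00) ✓; W.y = 0.00, A.y = 0.00 ✓; |WA| = 20.30 ✓; ∠(PA, AW) = 90.00° ✓; |PA| = 6.600 ✓; bearing(P→J) − bearing(P→A) = 52.00° ✓; |PJ| = 6.600 ✓; ∠(PJ, JS) = 90.00° ✓; |JS| = 29.10 ✗.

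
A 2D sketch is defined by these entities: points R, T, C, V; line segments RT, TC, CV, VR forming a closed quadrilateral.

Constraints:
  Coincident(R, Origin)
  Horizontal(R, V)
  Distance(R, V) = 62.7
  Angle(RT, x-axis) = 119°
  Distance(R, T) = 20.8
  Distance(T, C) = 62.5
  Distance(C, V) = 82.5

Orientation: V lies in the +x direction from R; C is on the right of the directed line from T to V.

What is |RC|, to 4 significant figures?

44.77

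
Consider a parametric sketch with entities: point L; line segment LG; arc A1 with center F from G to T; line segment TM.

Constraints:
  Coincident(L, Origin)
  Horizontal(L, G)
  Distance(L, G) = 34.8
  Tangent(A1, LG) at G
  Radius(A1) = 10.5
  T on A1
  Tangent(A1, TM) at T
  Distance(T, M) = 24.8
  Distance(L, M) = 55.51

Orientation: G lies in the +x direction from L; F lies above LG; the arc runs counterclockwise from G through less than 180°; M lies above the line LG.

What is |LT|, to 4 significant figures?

46.75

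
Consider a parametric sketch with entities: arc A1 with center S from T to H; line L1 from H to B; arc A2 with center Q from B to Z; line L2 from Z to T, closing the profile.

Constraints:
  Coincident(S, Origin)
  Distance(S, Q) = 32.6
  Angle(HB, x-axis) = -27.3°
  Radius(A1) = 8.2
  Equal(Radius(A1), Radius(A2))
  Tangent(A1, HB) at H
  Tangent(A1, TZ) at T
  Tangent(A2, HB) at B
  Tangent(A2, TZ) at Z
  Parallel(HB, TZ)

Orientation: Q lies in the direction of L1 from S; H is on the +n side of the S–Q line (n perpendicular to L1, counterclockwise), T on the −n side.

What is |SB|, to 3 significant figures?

33.6

Tangency of A1 to both parallel lines with radius 8.2 puts H and T at S ± 8.2·n: H = (3.76, 7.29), T = (-3.76, -7.29). Equal radii place B and Z the same way about Q: B = Q + 8.2·n = (32.7, -7.67), Z = Q − 8.2·n = (25.2, -22.2). Then |SB| = |B − S| = 33.6.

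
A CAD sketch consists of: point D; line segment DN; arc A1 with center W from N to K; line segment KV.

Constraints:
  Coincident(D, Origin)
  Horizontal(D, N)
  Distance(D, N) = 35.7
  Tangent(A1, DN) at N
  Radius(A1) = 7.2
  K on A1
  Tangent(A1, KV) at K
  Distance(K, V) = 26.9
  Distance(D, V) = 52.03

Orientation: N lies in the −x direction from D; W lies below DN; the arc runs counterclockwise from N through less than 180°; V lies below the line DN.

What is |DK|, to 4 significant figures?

43.61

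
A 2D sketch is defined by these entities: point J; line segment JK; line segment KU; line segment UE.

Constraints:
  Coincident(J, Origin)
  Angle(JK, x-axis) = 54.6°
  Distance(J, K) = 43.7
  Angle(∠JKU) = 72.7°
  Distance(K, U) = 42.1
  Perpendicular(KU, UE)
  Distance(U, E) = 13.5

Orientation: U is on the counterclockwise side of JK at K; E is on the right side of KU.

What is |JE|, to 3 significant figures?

62.4

∠JKU = 72.7°, so KU runs at 54.6° + (180° − 72.7°) = 162° from the x-axis; with |KU| = 42.1, U = K + 42.1·(cos 162°, sin 162°) = (-14.7, 48.7). KU is perpendicular to UE; with |UE| = 13.5 on the right of KU, E = U + 13.5·(0.311, 0.951) = (-10.5, 61.5). Then |JE| = |E − J| = 62.4.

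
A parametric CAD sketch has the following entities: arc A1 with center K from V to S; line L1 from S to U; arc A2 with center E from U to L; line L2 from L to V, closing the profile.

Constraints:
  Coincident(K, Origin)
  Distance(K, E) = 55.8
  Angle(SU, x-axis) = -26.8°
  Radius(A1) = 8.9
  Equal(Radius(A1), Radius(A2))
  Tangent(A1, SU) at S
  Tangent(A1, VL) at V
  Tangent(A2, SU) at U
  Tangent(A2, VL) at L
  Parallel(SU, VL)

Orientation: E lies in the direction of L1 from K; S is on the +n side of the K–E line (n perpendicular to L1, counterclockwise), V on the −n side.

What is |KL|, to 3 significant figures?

56.5

Tangency of A1 to both parallel lines with radius 8.9 puts S and V at K ± 8.9·n: S = (4.01, 7.94), V = (-4.01, -7.94). Equal radii place U and L the same way about E: U = E + 8.9·n = (53.8, -17.2), L = E − 8.9·n = (45.8, -33.1). Then |KL| = |L − K| = 56.5.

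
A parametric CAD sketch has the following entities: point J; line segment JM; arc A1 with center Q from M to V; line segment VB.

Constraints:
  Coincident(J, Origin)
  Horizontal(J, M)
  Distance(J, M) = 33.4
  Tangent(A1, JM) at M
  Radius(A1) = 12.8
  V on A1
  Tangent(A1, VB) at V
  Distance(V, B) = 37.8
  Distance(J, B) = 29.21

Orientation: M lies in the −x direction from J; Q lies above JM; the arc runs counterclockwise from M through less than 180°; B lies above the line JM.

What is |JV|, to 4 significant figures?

24.95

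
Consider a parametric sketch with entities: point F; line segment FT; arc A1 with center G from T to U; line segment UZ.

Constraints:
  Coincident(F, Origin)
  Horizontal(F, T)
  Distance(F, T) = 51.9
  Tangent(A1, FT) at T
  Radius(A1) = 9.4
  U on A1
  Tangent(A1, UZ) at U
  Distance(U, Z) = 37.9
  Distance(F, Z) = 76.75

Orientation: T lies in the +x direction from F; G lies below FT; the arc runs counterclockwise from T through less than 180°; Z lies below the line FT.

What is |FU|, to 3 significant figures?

45.5

F is at the origin; FT is horizontal with |FT| = 51.9 and T on the +x side, so T = (51.9, 0.00). Since A1 is tangent to FT there, GT ⟂ FT, so G = T + (0, -9.4) = (51.9, -9.40). Since GU ⟂ UZ (tangency), |GZ| = √(9.4² + 37.9²) = 39.0 regardless of where U sits on A1. So Z lies on both circle(F, 76.75) and circle(G, 39.0); the below-FT intersection is Z = (60.2, -47.5). U is the foot of the tangent from Z: U = (43.5, -13.6).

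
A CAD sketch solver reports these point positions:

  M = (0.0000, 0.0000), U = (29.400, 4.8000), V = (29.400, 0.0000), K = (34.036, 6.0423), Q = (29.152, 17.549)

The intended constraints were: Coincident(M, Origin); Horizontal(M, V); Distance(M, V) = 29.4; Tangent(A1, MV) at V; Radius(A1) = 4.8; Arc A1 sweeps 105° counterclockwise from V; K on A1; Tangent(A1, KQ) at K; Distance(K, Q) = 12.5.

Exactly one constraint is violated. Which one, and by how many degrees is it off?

Tangent(A1, KQ) at K — off by 8.00°.

M = (0.00, 0.00) ✓; M.y = 0.00, V.y = 0.00 ✓; |MV| = 29.40 ✓; ∠(UV, VM) = 90.00° ✓; |UV| = 4.800 ✓; bearing(U→K) − bearing(U→V) = 105.0° ✓; |UK| = 4.800 ✓; ∠(UK, KQ) = 82.00° ✗; |KQ| = 12.50 ✓.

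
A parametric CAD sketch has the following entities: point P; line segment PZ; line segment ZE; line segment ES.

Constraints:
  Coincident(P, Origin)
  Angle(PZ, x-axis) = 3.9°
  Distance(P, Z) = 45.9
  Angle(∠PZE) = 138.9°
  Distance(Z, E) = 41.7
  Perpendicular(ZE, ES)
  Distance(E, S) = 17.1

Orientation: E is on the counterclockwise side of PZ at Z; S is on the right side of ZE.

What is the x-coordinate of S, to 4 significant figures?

87.37

∠PZE = 138.9°, so ZE runs at 3.9° + (180° − 138.9°) = 45.00° from the x-axis; with |ZE| = 41.7, E = Z + 41.7·(cos 45.00°, sin 45.00°) = (75.28, 32.61). ZE ⟂ ES; with |ES| = 17.1 on the right of ZE, S = E + 17.1·(0.7071, -0.7071) = (87.37, 20.52). So S.x = 87.37.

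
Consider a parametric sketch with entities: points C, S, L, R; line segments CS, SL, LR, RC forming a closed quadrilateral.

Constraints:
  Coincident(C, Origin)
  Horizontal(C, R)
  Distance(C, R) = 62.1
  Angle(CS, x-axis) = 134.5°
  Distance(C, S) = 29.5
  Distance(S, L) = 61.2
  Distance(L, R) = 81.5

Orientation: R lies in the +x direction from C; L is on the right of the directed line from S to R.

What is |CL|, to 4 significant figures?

40.23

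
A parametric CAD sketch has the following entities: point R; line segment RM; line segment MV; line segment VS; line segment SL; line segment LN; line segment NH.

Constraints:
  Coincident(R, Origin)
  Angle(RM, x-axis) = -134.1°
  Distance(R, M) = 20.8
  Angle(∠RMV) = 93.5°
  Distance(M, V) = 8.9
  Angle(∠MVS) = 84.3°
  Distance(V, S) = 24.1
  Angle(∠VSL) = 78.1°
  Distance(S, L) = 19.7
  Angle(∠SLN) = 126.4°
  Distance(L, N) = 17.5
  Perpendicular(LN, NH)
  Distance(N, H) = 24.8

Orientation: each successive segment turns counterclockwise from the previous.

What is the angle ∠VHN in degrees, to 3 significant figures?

98.2°

R is at the origin; RM runs at -134.1° with length 20.8, so M = (-14.5, -14.9). ∠RMV = 93.5° gives MV at -47.6° from the x-axis; with |MV| = 8.9, V = (-8.47, -21.5). ∠MVS = 84.3° gives VS at 48.1° from the x-axis; with |VS| = 24.1, S = (7.62, -3.57). ∠VSL = 78.1° gives SL at 150° from the x-axis; with |SL| = 19.7, L = (-9.44, 6.28). ∠SLN = 126.4° gives LN at -156° from the x-axis; with |LN| = 17.5, N = (-25.5, -0.727). LN is perpendicular to NH, so NH runs at -66.4°; with |NH| = 24.8, H = (-15.5, -23.5). Then cos ∠VHN = HV·HN / (|HV||HN|), giving 98.2°.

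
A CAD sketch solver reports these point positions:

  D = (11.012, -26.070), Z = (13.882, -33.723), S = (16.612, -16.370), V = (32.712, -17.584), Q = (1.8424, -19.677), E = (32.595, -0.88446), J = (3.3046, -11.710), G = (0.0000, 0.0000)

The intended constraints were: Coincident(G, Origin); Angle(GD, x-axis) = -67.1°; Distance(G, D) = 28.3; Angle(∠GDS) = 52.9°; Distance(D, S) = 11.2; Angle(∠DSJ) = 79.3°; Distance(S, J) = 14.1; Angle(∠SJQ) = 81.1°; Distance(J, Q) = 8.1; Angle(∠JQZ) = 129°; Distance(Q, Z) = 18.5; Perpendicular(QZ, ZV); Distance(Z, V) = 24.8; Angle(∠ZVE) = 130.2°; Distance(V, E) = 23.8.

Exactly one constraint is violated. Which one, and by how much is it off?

Distance(V, E) = 23.8 — off by 7.10.

G = (0.00, 0.00) ✓; GD at -67.10° ✓; |GD| = 28.30 ✓; ∠GDS = 52.90° ✓; |DS| = 11.20 ✓; ∠DSJ = 79.30° ✓; |SJ| = 14.10 ✓; ∠SJQ = 81.10° ✓; |JQ| = 8.100 ✓; ∠JQZ = 129.0° ✓; |QZ| = 18.50 ✓; ∠(QZ, ZV) = 90.00° ✓; |ZV| = 24.80 ✓; ∠ZVE = 130.2° ✓; |VE| = 16.70 ✗.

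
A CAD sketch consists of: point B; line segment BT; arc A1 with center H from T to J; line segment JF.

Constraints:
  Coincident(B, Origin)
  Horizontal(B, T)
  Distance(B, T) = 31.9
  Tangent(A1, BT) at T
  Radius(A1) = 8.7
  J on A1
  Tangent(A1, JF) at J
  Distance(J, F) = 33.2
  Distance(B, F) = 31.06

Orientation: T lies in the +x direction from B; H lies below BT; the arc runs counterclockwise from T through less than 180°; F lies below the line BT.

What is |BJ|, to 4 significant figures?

25.10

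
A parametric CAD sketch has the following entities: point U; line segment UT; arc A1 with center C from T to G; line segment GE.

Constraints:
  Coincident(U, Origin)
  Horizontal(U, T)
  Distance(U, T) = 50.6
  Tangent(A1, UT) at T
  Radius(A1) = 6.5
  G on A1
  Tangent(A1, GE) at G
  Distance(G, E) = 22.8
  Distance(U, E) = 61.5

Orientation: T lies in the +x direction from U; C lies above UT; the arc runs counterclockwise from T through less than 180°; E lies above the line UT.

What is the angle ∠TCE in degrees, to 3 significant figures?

173°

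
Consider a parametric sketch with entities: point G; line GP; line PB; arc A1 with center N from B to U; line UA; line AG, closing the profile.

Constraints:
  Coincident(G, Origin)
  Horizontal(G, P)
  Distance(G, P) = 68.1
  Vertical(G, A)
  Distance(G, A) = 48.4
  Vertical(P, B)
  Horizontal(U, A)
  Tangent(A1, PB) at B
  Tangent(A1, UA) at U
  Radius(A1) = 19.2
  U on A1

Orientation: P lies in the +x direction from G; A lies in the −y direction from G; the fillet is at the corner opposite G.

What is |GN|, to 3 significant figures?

57.0

GA is vertical with |GA| = 48.4 and A on the −y side, so A = (0.00, -48.4). The virtual corner opposite G is at (68.1, -48.4). Since A1 is tangent to PB there, NB ⟂ PB and since A1 is tangent to UA there, NU ⟂ UA, with radius 19.2, so the center N sits 19.2 in from both sides at N = (48.9, -29.2). Then |GN| = |N − G| = 57.0.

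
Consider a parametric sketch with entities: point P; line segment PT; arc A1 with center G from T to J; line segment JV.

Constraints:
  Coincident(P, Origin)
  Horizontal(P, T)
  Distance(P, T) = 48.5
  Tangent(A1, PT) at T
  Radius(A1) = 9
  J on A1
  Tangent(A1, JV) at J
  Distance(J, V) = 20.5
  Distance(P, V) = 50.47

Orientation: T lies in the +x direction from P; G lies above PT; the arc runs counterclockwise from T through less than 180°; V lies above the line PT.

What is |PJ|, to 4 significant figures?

57.03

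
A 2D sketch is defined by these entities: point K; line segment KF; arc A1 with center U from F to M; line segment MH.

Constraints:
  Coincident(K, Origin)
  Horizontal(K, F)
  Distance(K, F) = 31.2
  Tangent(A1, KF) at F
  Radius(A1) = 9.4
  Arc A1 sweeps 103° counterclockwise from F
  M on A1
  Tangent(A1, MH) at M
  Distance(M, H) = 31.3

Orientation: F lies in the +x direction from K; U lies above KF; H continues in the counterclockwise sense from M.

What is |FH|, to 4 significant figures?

42.07

K is at the origin; K and F share the same y with |KF| = 31.2 and F on the +x side, so F = (31.20, 0.000). Tangency of A1 to KF means the radius UF is perpendicular to KF, so U = F + (0, 9.4) = (31.20, 9.400). On A1, F sits at bearing -90° from U; a 103° counterclockwise sweep puts M at bearing 13°, so M = U + 9.4·(cos 13°, sin 13°) = (40.36, 11.51). Tangency of A1 to MH means the radius UM is perpendicular to MH, so MH runs along (−sin 13°, cos 13°); with |MH| = 31.3, H = (33.32, 42.01). Then |FH| = |H − F| = 42.07.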